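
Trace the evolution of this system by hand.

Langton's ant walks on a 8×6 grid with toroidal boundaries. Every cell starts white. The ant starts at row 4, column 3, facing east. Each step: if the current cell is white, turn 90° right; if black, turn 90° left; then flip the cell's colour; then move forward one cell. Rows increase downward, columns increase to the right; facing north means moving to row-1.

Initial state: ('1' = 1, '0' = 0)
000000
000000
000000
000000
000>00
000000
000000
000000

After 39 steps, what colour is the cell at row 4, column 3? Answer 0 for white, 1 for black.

k=0  000000
000000
000000
000000
000>00
000000
000000
000000
k=1  000000
000000
000000
000000
000100
000v00
000000
000000
k=2  000000
000000
000000
000000
000100
00<100
000000
000000
k=3  000000
000000
000000
000000
00^100
001100
000000
000000
k=4  000000
000000
000000
000000
001>00
001100
000000
000000
k=5  000000
000000
000000
000^00
001000
001100
000000
000000
k=6  000000
000000
000000
0001>0
001000
001100
000000
000000
k=7  000000
000000
000000
000110
0010v0
001100
000000
000000
k=8  000000
000000
000000
000110
001<10
001100
000000
000000
k=9  000000
000000
000000
000^10
001110
001100
000000
000000
k=10  000000
000000
000000
00<010
001110
001100
000000
000000
k=11  000000
000000
00^000
001010
001110
001100
000000
000000
k=12  000000
000000
001>00
001010
001110
001100
000000
000000
k=13  000000
000000
001100
001v10
001110
001100
000000
000000
k=14  000000
000000
001100
00<110
001110
001100
000000
000000
k=15  000000
000000
001100
000110
00v110
001100
000000
000000
k=16  000000
000000
001100
000110
000>10
001100
000000
000000
k=17  000000
000000
001100
000^10
000010
001100
000000
000000
k=18  000000
000000
001100
00<010
000010
001100
000000
000000
k=19  000000
000000
00^100
001010
000010
001100
000000
000000
k=20  000000
000000
0<0100
001010
000010
001100
000000
000000
k=21  000000
0^0000
010100
001010
000010
001100
000000
000000
k=22  000000
01>000
010100
001010
000010
001100
000000
000000
k=23  000000
011000
01v100
001010
000010
001100
000000
000000
k=24  000000
011000
0<1100
001010
000010
001100
000000
000000
k=25  000000
011000
001100
0v1010
000010
001100
000000
000000
k=26  000000
011000
001100
<11010
000010
001100
000000
000000
k=27  000000
011000
^01100
111010
000010
001100
000000
000000
k=28  000000
011000
1>1100
111010
000010
001100
000000
000000
k=29  000000
011000
111100
1v1010
000010
001100
000000
000000
k=30  000000
011000
111100
10>010
000010
001100
000000
000000
k=31  000000
011000
11^100
100010
000010
001100
000000
000000
k=32  000000
011000
1<0100
100010
000010
001100
000000
000000
k=33  000000
011000
100100
1v0010
000010
001100
000000
000000
k=34  000000
011000
100100
<10010
000010
001100
000000
000000
k=35  000000
011000
100100
010010
v00010
001100
000000
000000
k=36  000000
011000
100100
010010
10001<
001100
000000
000000
k=37  000000
011000
100100
01001^
100011
001100
000000
000000
k=38  000000
011000
100100
>10011
100011
001100
000000
000000
k=39  000000
011000
100100
110011
v00011
001100
000000
000000

0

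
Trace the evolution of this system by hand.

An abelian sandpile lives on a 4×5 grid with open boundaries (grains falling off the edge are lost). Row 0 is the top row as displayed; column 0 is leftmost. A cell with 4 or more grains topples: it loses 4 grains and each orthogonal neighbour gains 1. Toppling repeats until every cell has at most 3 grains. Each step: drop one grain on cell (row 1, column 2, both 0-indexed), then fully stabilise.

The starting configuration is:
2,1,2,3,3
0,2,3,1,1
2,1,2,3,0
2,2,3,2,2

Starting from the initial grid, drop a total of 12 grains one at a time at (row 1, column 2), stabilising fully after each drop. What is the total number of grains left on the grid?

[0] 2,1,2,3,3
0,2,3,1,1
2,1,2,3,0
2,2,3,2,2
[1] 2,1,3,3,3
0,3,0,2,1
2,1,3,3,0
2,2,3,2,2
[2] 2,1,3,3,3
0,3,1,2,1
2,1,3,3,0
2,2,3,2,2
[3] 2,1,3,3,3
0,3,2,2,1
2,1,3,3,0
2,2,3,2,2
[4] 2,1,3,3,3
0,3,3,2,1
2,1,3,3,0
2,2,3,2,2
[5] 2,3,2,2,0
1,1,0,2,3
2,3,3,2,1
2,3,1,0,3
[6] 2,3,2,2,0
1,1,1,2,3
2,3,3,2,1
2,3,1,0,3
[7] 2,3,2,2,0
1,1,2,2,3
2,3,3,2,1
2,3,1,0,3
[8] 2,3,2,2,0
1,1,3,2,3
2,3,3,2,1
2,3,1,0,3
[9] 2,3,3,2,0
1,3,1,3,3
3,1,1,3,1
3,0,3,0,3
[10] 2,3,3,2,0
1,3,2,3,3
3,1,1,3,1
3,0,3,0,3
[11] 2,3,3,2,0
1,3,3,3,3
3,1,1,3,1
3,0,3,0,3
[12] 3,1,2,0,2
2,1,3,3,0
3,2,3,0,3
3,0,3,1,3

38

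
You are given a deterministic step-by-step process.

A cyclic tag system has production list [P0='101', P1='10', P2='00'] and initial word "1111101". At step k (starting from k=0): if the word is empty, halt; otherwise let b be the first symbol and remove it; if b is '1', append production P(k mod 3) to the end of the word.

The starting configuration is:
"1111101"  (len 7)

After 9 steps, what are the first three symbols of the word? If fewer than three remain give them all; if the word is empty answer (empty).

t=0: "1111101"  (len 7)
t=1: "111101101"  (len 9)
t=2: "1110110110"  (len 10)
t=3: "11011011000"  (len 11)
t=4: "1011011000101"  (len 13)
t=5: "01101100010110"  (len 14)
t=6: "1101100010110"  (len 13)
t=7: "101100010110101"  (len 15)
t=8: "0110001011010110"  (len 16)
t=9: "110001011010110"  (len 15)

110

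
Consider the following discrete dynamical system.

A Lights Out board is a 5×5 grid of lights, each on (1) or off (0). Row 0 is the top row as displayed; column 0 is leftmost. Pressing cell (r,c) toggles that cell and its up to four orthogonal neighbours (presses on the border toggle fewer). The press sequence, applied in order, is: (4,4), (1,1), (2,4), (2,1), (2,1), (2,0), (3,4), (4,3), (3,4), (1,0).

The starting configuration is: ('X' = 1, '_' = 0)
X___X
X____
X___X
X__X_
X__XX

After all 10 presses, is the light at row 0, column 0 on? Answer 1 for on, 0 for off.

0

k=0  X___X
X____
X___X
X__X_
X__XX
k=1  X___X
X____
X___X
X__XX
X____
k=2  XX__X
_XX__
XX__X
X__XX
X____
k=3  XX__X
_XX_X
XX_X_
X__X_
X____
k=4  XX__X
__X_X
__XX_
XX_X_
X____
k=5  XX__X
_XX_X
XX_X_
X__X_
X____
k=6  XX__X
XXX_X
___X_
___X_
X____
k=7  XX__X
XXX_X
___XX
____X
X___X
k=8  XX__X
XXX_X
___XX
___XX
X_XX_
k=9  XX__X
XXX_X
___X_
_____
X_XXX
k=10  _X__X
__X_X
X__X_
_____
X_XXX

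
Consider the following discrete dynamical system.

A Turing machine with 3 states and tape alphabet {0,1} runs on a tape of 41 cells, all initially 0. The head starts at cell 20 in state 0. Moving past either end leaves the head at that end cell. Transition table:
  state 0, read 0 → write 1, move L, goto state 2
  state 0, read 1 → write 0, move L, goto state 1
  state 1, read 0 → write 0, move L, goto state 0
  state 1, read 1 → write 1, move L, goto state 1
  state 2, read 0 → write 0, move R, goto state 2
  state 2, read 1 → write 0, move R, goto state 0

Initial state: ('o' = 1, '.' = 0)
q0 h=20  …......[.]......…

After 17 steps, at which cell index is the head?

25

0) q0 h=20  …......[.]......…
1) q2 h=19  …......[.]o.....…
2) q2 h=20  …......[o]......…
3) q0 h=21  …......[.]......…
4) q2 h=20  …......[.]o.....…
5) q2 h=21  …......[o]......…
6) q0 h=22  …......[.]......…
7) q2 h=21  …......[.]o.....…
8) q2 h=22  …......[o]......…
9) q0 h=23  …......[.]......…
10) q2 h=22  …......[.]o.....…
11) q2 h=23  …......[o]......…
12) q0 h=24  …......[.]......…
13) q2 h=23  …......[.]o.....…
14) q2 h=24  …......[o]......…
15) q0 h=25  …......[.]......…
16) q2 h=24  …......[.]o.....…
17) q2 h=25  …......[o]......…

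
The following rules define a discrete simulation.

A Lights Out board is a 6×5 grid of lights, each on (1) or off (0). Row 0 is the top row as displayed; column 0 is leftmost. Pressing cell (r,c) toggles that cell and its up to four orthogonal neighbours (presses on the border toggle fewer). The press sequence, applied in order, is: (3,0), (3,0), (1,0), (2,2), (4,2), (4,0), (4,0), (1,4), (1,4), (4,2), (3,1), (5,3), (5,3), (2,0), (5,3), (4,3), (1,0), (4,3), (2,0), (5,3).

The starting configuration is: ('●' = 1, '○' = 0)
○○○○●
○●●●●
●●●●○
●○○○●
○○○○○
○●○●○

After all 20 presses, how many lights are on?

[0] ○○○○●
○●●●●
●●●●○
●○○○●
○○○○○
○●○●○
[1] ○○○○●
○●●●●
○●●●○
○●○○●
●○○○○
○●○●○
[2] ○○○○●
○●●●●
●●●●○
●○○○●
○○○○○
○●○●○
[3] ●○○○●
●○●●●
○●●●○
●○○○●
○○○○○
○●○●○
[4] ●○○○●
●○○●●
○○○○○
●○●○●
○○○○○
○●○●○
[5] ●○○○●
●○○●●
○○○○○
●○○○●
○●●●○
○●●●○
[6] ●○○○●
●○○●●
○○○○○
○○○○●
●○●●○
●●●●○
[7] ●○○○●
●○○●●
○○○○○
●○○○●
○●●●○
○●●●○
[8] ●○○○○
●○○○○
○○○○●
●○○○●
○●●●○
○●●●○
[9] ●○○○●
●○○●●
○○○○○
●○○○●
○●●●○
○●●●○
[10] ●○○○●
●○○●●
○○○○○
●○●○●
○○○○○
○●○●○
[11] ●○○○●
●○○●●
○●○○○
○●○○●
○●○○○
○●○●○
[12] ●○○○●
●○○●●
○●○○○
○●○○●
○●○●○
○●●○●
[13] ●○○○●
●○○●●
○●○○○
○●○○●
○●○○○
○●○●○
[14] ●○○○●
○○○●●
●○○○○
●●○○●
○●○○○
○●○●○
[15] ●○○○●
○○○●●
●○○○○
●●○○●
○●○●○
○●●○●
[16] ●○○○●
○○○●●
●○○○○
●●○●●
○●●○●
○●●●●
[17] ○○○○●
●●○●●
○○○○○
●●○●●
○●●○●
○●●●●
[18] ○○○○●
●●○●●
○○○○○
●●○○●
○●○●○
○●●○●
[19] ○○○○●
○●○●●
●●○○○
○●○○●
○●○●○
○●●○●
[20] ○○○○●
○●○●●
●●○○○
○●○○●
○●○○○
○●○●○

11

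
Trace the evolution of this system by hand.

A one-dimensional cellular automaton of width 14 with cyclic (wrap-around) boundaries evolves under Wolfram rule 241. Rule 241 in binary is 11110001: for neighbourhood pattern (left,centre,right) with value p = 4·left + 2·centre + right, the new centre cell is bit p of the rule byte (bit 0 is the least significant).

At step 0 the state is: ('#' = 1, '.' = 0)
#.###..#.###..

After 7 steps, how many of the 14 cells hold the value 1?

8

[0] #.###..#.###..
[1] .#.###..#.###.
[2] ..#.###..#.###
[3] #..#.###..#.##
[4] ##..#.###..#.#
[5] ###..#.###..#.
[6] .###..#.###..#
[7] #.###..#.###..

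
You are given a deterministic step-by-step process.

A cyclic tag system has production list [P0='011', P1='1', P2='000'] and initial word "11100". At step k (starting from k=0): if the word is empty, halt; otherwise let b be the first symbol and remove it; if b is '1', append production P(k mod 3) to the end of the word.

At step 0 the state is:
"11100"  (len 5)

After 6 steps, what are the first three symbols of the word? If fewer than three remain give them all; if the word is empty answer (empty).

step 0: "11100"  (len 5)
step 1: "1100011"  (len 7)
step 2: "1000111"  (len 7)
step 3: "000111000"  (len 9)
step 4: "00111000"  (len 8)
step 5: "0111000"  (len 7)
step 6: "111000"  (len 6)

111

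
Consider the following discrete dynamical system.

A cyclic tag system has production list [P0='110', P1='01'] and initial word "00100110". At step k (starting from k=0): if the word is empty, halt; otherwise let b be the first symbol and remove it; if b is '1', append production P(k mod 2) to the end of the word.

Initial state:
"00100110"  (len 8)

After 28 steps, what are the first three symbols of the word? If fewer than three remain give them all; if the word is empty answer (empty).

k=0  "00100110"  (len 8)
k=1  "0100110"  (len 7)
k=2  "100110"  (len 6)
k=3  "00110110"  (len 8)
k=4  "0110110"  (len 7)
k=5  "110110"  (len 6)
k=6  "1011001"  (len 7)
k=7  "011001110"  (len 9)
k=8  "11001110"  (len 8)
k=9  "1001110110"  (len 10)
k=10  "00111011001"  (len 11)
k=11  "0111011001"  (len 10)
k=12  "111011001"  (len 9)
k=13  "11011001110"  (len 11)
k=14  "101100111001"  (len 12)
k=15  "01100111001110"  (len 14)
k=16  "1100111001110"  (len 13)
k=17  "100111001110110"  (len 15)
k=18  "0011100111011001"  (len 16)
k=19  "011100111011001"  (len 15)
k=20  "11100111011001"  (len 14)
k=21  "1100111011001110"  (len 16)
k=22  "10011101100111001"  (len 17)
k=23  "0011101100111001110"  (len 19)
k=24  "011101100111001110"  (len 18)
k=25  "11101100111001110"  (len 17)
k=26  "110110011100111001"  (len 18)
k=27  "10110011100111001110"  (len 20)
k=28  "011001110011100111001"  (len 21)

011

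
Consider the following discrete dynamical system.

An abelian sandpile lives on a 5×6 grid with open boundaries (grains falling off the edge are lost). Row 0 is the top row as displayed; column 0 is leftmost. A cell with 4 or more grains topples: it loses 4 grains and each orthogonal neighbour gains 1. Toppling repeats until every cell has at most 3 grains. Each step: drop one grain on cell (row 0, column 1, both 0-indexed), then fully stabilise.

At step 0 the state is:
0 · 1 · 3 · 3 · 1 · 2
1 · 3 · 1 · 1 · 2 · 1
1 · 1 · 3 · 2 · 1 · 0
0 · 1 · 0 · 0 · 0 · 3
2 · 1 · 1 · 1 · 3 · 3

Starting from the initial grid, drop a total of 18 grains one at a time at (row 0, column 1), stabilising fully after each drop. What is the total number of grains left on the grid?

gen 0: 0 · 1 · 3 · 3 · 1 · 2
1 · 3 · 1 · 1 · 2 · 1
1 · 1 · 3 · 2 · 1 · 0
0 · 1 · 0 · 0 · 0 · 3
2 · 1 · 1 · 1 · 3 · 3
gen 1: 0 · 2 · 3 · 3 · 1 · 2
1 · 3 · 1 · 1 · 2 · 1
1 · 1 · 3 · 2 · 1 · 0
0 · 1 · 0 · 0 · 0 · 3
2 · 1 · 1 · 1 · 3 · 3
gen 2: 0 · 3 · 3 · 3 · 1 · 2
1 · 3 · 1 · 1 · 2 · 1
1 · 1 · 3 · 2 · 1 · 0
0 · 1 · 0 · 0 · 0 · 3
2 · 1 · 1 · 1 · 3 · 3
gen 3: 1 · 2 · 1 · 0 · 2 · 2
2 · 0 · 3 · 2 · 2 · 1
1 · 2 · 3 · 2 · 1 · 0
0 · 1 · 0 · 0 · 0 · 3
2 · 1 · 1 · 1 · 3 · 3
gen 4: 1 · 3 · 1 · 0 · 2 · 2
2 · 0 · 3 · 2 · 2 · 1
1 · 2 · 3 · 2 · 1 · 0
0 · 1 · 0 · 0 · 0 · 3
2 · 1 · 1 · 1 · 3 · 3
gen 5: 2 · 0 · 2 · 0 · 2 · 2
2 · 1 · 3 · 2 · 2 · 1
1 · 2 · 3 · 2 · 1 · 0
0 · 1 · 0 · 0 · 0 · 3
2 · 1 · 1 · 1 · 3 · 3
gen 6: 2 · 1 · 2 · 0 · 2 · 2
2 · 1 · 3 · 2 · 2 · 1
1 · 2 · 3 · 2 · 1 · 0
0 · 1 · 0 · 0 · 0 · 3
2 · 1 · 1 · 1 · 3 · 3
gen 7: 2 · 2 · 2 · 0 · 2 · 2
2 · 1 · 3 · 2 · 2 · 1
1 · 2 · 3 · 2 · 1 · 0
0 · 1 · 0 · 0 · 0 · 3
2 · 1 · 1 · 1 · 3 · 3
gen 8: 2 · 3 · 2 · 0 · 2 · 2
2 · 1 · 3 · 2 · 2 · 1
1 · 2 · 3 · 2 · 1 · 0
0 · 1 · 0 · 0 · 0 · 3
2 · 1 · 1 · 1 · 3 · 3
gen 9: 3 · 0 · 3 · 0 · 2 · 2
2 · 2 · 3 · 2 · 2 · 1
1 · 2 · 3 · 2 · 1 · 0
0 · 1 · 0 · 0 · 0 · 3
2 · 1 · 1 · 1 · 3 · 3
gen 10: 3 · 1 · 3 · 0 · 2 · 2
2 · 2 · 3 · 2 · 2 · 1
1 · 2 · 3 · 2 · 1 · 0
0 · 1 · 0 · 0 · 0 · 3
2 · 1 · 1 · 1 · 3 · 3
gen 11: 3 · 2 · 3 · 0 · 2 · 2
2 · 2 · 3 · 2 · 2 · 1
1 · 2 · 3 · 2 · 1 · 0
0 · 1 · 0 · 0 · 0 · 3
2 · 1 · 1 · 1 · 3 · 3
gen 12: 3 · 3 · 3 · 0 · 2 · 2
2 · 2 · 3 · 2 · 2 · 1
1 · 2 · 3 · 2 · 1 · 0
0 · 1 · 0 · 0 · 0 · 3
2 · 1 · 1 · 1 · 3 · 3
gen 13: 1 · 3 · 1 · 1 · 2 · 2
0 · 2 · 2 · 3 · 2 · 1
3 · 0 · 1 · 3 · 1 · 0
0 · 2 · 1 · 0 · 0 · 3
2 · 1 · 1 · 1 · 3 · 3
gen 14: 2 · 0 · 2 · 1 · 2 · 2
0 · 3 · 2 · 3 · 2 · 1
3 · 0 · 1 · 3 · 1 · 0
0 · 2 · 1 · 0 · 0 · 3
2 · 1 · 1 · 1 · 3 · 3
gen 15: 2 · 1 · 2 · 1 · 2 · 2
0 · 3 · 2 · 3 · 2 · 1
3 · 0 · 1 · 3 · 1 · 0
0 · 2 · 1 · 0 · 0 · 3
2 · 1 · 1 · 1 · 3 · 3
gen 16: 2 · 2 · 2 · 1 · 2 · 2
0 · 3 · 2 · 3 · 2 · 1
3 · 0 · 1 · 3 · 1 · 0
0 · 2 · 1 · 0 · 0 · 3
2 · 1 · 1 · 1 · 3 · 3
gen 17: 2 · 3 · 2 · 1 · 2 · 2
0 · 3 · 2 · 3 · 2 · 1
3 · 0 · 1 · 3 · 1 · 0
0 · 2 · 1 · 0 · 0 · 3
2 · 1 · 1 · 1 · 3 · 3
gen 18: 3 · 1 · 3 · 1 · 2 · 2
1 · 0 · 3 · 3 · 2 · 1
3 · 1 · 1 · 3 · 1 · 0
0 · 2 · 1 · 0 · 0 · 3
2 · 1 · 1 · 1 · 3 · 3

48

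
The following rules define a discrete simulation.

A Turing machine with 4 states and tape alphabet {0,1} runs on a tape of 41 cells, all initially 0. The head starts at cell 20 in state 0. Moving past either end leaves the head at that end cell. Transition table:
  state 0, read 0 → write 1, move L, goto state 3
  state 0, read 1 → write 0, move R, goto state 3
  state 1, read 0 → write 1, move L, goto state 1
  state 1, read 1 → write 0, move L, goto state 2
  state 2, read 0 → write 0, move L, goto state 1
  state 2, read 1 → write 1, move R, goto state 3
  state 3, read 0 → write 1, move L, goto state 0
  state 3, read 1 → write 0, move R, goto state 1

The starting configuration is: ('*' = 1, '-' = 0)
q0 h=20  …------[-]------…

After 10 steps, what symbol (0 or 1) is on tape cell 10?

t=0: q0 h=20  …------[-]------…
t=1: q3 h=19  …------[-]*-----…
t=2: q0 h=18  …------[-]**----…
t=3: q3 h=17  …------[-]***---…
t=4: q0 h=16  …------[-]****--…
t=5: q3 h=15  …------[-]*****-…
t=6: q0 h=14  …------[-]******…
t=7: q3 h=13  …------[-]******…
t=8: q0 h=12  …------[-]******…
t=9: q3 h=11  …------[-]******…
t=10: q0 h=10  …------[-]******…

0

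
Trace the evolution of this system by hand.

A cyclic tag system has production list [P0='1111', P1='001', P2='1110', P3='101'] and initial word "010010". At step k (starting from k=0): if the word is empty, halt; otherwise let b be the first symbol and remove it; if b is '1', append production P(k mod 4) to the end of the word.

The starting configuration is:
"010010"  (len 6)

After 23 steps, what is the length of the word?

t=0: "010010"  (len 6)
t=1: "10010"  (len 5)
t=2: "0010001"  (len 7)
t=3: "010001"  (len 6)
t=4: "10001"  (len 5)
t=5: "00011111"  (len 8)
t=6: "0011111"  (len 7)
t=7: "011111"  (len 6)
t=8: "11111"  (len 5)
t=9: "11111111"  (len 8)
t=10: "1111111001"  (len 10)
t=11: "1111110011110"  (len 13)
t=12: "111110011110101"  (len 15)
t=13: "111100111101011111"  (len 18)
t=14: "11100111101011111001"  (len 20)
t=15: "11001111010111110011110"  (len 23)
t=16: "1001111010111110011110101"  (len 25)
t=17: "0011110101111100111101011111"  (len 28)
t=18: "011110101111100111101011111"  (len 27)
t=19: "11110101111100111101011111"  (len 26)
t=20: "1110101111100111101011111101"  (len 28)
t=21: "1101011111001111010111111011111"  (len 31)
t=22: "101011111001111010111111011111001"  (len 33)
t=23: "010111110011110101111110111110011110"  (len 36)

36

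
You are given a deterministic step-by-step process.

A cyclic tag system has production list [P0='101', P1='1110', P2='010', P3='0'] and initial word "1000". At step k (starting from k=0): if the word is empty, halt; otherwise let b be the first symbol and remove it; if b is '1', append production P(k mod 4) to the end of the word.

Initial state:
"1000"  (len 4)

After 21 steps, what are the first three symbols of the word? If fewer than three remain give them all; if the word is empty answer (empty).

step 0: "1000"  (len 4)
step 1: "000101"  (len 6)
step 2: "00101"  (len 5)
step 3: "0101"  (len 4)
step 4: "101"  (len 3)
step 5: "01101"  (len 5)
step 6: "1101"  (len 4)
step 7: "101010"  (len 6)
step 8: "010100"  (len 6)
step 9: "10100"  (len 5)
step 10: "01001110"  (len 8)
step 11: "1001110"  (len 7)
step 12: "0011100"  (len 7)
step 13: "011100"  (len 6)
step 14: "11100"  (len 5)
step 15: "1100010"  (len 7)
step 16: "1000100"  (len 7)
step 17: "000100101"  (len 9)
step 18: "00100101"  (len 8)
step 19: "0100101"  (len 7)
step 20: "100101"  (len 6)
step 21: "00101101"  (len 8)

001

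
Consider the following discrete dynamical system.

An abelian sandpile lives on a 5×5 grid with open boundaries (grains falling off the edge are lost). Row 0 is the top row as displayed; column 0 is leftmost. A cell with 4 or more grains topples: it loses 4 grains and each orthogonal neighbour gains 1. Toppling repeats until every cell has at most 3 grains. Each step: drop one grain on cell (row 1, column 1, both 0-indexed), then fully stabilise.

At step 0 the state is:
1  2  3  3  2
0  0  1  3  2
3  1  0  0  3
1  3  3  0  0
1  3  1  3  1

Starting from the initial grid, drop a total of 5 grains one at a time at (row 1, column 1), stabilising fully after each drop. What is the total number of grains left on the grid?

45

0) 1  2  3  3  2
0  0  1  3  2
3  1  0  0  3
1  3  3  0  0
1  3  1  3  1
1) 1  2  3  3  2
0  1  1  3  2
3  1  0  0  3
1  3  3  0  0
1  3  1  3  1
2) 1  2  3  3  2
0  2  1  3  2
3  1  0  0  3
1  3  3  0  0
1  3  1  3  1
3) 1  2  3  3  2
0  3  1  3  2
3  1  0  0  3
1  3  3  0  0
1  3  1  3  1
4) 1  3  3  3  2
1  0  2  3  2
3  2  0  0  3
1  3  3  0  0
1  3  1  3  1
5) 1  3  3  3  2
1  1  2  3  2
3  2  0  0  3
1  3  3  0  0
1  3  1  3  1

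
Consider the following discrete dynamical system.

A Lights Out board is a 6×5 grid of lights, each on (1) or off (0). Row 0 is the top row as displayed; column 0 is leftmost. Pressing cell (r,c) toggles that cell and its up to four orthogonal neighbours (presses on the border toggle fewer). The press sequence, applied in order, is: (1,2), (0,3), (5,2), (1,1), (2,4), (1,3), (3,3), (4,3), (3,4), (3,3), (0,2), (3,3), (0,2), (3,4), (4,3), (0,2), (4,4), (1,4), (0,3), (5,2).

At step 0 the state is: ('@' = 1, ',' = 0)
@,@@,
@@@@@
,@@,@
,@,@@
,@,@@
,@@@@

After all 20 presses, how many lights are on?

15

[0] @,@@,
@@@@@
,@@,@
,@,@@
,@,@@
,@@@@
[1] @,,@,
@,,,@
,@,,@
,@,@@
,@,@@
,@@@@
[2] @,@,@
@,,@@
,@,,@
,@,@@
,@,@@
,@@@@
[3] @,@,@
@,,@@
,@,,@
,@,@@
,@@@@
,,,,@
[4] @@@,@
,@@@@
,,,,@
,@,@@
,@@@@
,,,,@
[5] @@@,@
,@@@,
,,,@,
,@,@,
,@@@@
,,,,@
[6] @@@@@
,@,,@
,,,,,
,@,@,
,@@@@
,,,,@
[7] @@@@@
,@,,@
,,,@,
,@@,@
,@@,@
,,,,@
[8] @@@@@
,@,,@
,,,@,
,@@@@
,@,@,
,,,@@
[9] @@@@@
,@,,@
,,,@@
,@@,,
,@,@@
,,,@@
[10] @@@@@
,@,,@
,,,,@
,@,@@
,@,,@
,,,@@
[11] @,,,@
,@@,@
,,,,@
,@,@@
,@,,@
,,,@@
[12] @,,,@
,@@,@
,,,@@
,@@,,
,@,@@
,,,@@
[13] @@@@@
,@,,@
,,,@@
,@@,,
,@,@@
,,,@@
[14] @@@@@
,@,,@
,,,@,
,@@@@
,@,@,
,,,@@
[15] @@@@@
,@,,@
,,,@,
,@@,@
,@@,@
,,,,@
[16] @,,,@
,@@,@
,,,@,
,@@,@
,@@,@
,,,,@
[17] @,,,@
,@@,@
,,,@,
,@@,,
,@@@,
,,,,,
[18] @,,,,
,@@@,
,,,@@
,@@,,
,@@@,
,,,,,
[19] @,@@@
,@@,,
,,,@@
,@@,,
,@@@,
,,,,,
[20] @,@@@
,@@,,
,,,@@
,@@,,
,@,@,
,@@@,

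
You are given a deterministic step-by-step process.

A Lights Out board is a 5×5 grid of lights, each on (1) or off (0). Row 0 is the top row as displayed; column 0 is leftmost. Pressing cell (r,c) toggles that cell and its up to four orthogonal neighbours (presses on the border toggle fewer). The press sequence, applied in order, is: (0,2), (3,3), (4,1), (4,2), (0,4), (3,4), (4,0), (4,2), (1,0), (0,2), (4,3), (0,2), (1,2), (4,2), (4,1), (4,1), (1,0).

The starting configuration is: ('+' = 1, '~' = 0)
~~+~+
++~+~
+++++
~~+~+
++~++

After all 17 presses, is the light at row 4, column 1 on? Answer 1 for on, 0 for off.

t=0: ~~+~+
++~+~
+++++
~~+~+
++~++
t=1: ~+~++
++++~
+++++
~~+~+
++~++
t=2: ~+~++
++++~
+++~+
~~~+~
++~~+
t=3: ~+~++
++++~
+++~+
~+~+~
~~+~+
t=4: ~+~++
++++~
+++~+
~+++~
~+~++
t=5: ~+~~~
+++++
+++~+
~+++~
~+~++
t=6: ~+~~~
+++++
+++~~
~++~+
~+~+~
t=7: ~+~~~
+++++
+++~~
+++~+
+~~+~
t=8: ~+~~~
+++++
+++~~
++~~+
+++~~
t=9: ++~~~
~~+++
~++~~
++~~+
+++~~
t=10: +~++~
~~~++
~++~~
++~~+
+++~~
t=11: +~++~
~~~++
~++~~
++~++
++~++
t=12: ++~~~
~~+++
~++~~
++~++
++~++
t=13: +++~~
~+~~+
~+~~~
++~++
++~++
t=14: +++~~
~+~~+
~+~~~
+++++
+~+~+
t=15: +++~~
~+~~+
~+~~~
+~+++
~+~~+
t=16: +++~~
~+~~+
~+~~~
+++++
+~+~+
t=17: ~++~~
+~~~+
++~~~
+++++
+~+~+

0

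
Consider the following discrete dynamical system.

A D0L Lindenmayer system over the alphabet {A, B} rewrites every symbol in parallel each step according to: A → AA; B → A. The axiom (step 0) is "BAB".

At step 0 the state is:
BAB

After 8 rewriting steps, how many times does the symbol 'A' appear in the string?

0) BAB
1) AAAA
2) AAAAAAAA
3) AAAAAAAAAAAAAAAA
4) AAAAAAAAAAAAAAAAAAAAAAAAAAAAAAAA
5) AAAAAAAAAAAAAAAAAAAAAAAAAAAAAAAAAAAAAAAAAAAAAAAAAAAAAAAAAAAAAAAA
6) AAAAAAAAAAAAAAAAAAAAAAAAAAAAAAAAAAAAAAAAAAAAAAAAAAAAAAAAAA…AAAAAAAAAAAAAAAAAAAAAAAAAAAAAAAAAAAAAAAAAAAAAAAAAAAAAAAAAA  (len 128)
7) AAAAAAAAAAAAAAAAAAAAAAAAAAAAAAAAAAAAAAAAAAAAAAAAAAAAAAAAAA…AAAAAAAAAAAAAAAAAAAAAAAAAAAAAAAAAAAAAAAAAAAAAAAAAAAAAAAAAA  (len 256)
8) AAAAAAAAAAAAAAAAAAAAAAAAAAAAAAAAAAAAAAAAAAAAAAAAAAAAAAAAAA…AAAAAAAAAAAAAAAAAAAAAAAAAAAAAAAAAAAAAAAAAAAAAAAAAAAAAAAAAA  (len 512)

512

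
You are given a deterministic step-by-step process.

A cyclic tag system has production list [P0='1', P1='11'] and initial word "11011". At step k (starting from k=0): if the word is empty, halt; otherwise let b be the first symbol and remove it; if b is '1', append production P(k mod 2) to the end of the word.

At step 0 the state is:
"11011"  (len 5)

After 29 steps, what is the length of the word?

18

step 0: "11011"  (len 5)
step 1: "10111"  (len 5)
step 2: "011111"  (len 6)
step 3: "11111"  (len 5)
step 4: "111111"  (len 6)
step 5: "111111"  (len 6)
step 6: "1111111"  (len 7)
step 7: "1111111"  (len 7)
step 8: "11111111"  (len 8)
step 9: "11111111"  (len 8)
step 10: "111111111"  (len 9)
step 11: "111111111"  (len 9)
step 12: "1111111111"  (len 10)
step 13: "1111111111"  (len 10)
step 14: "11111111111"  (len 11)
step 15: "11111111111"  (len 11)
step 16: "111111111111"  (len 12)
step 17: "111111111111"  (len 12)
step 18: "1111111111111"  (len 13)
step 19: "1111111111111"  (len 13)
step 20: "11111111111111"  (len 14)
step 21: "11111111111111"  (len 14)
step 22: "111111111111111"  (len 15)
step 23: "111111111111111"  (len 15)
step 24: "1111111111111111"  (len 16)
step 25: "1111111111111111"  (len 16)
step 26: "11111111111111111"  (len 17)
step 27: "11111111111111111"  (len 17)
step 28: "111111111111111111"  (len 18)
step 29: "111111111111111111"  (len 18)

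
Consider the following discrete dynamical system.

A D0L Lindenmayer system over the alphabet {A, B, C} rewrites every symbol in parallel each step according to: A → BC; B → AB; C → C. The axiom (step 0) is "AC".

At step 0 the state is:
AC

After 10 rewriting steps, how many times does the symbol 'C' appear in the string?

56

t=0: AC
t=1: BCC
t=2: ABCC
t=3: BCABCC
t=4: ABCBCABCC
t=5: BCABCABCBCABCC
t=6: ABCBCABCBCABCABCBCABCC
t=7: BCABCABCBCABCABCBCABCBCABCABCBCABCC
t=8: ABCBCABCBCABCABCBCABCBCABCABCBCABCABCBCABCBCABCABCBCABCC
t=9: BCABCABCBCABCABCBCABCBCABCABCBCABCABCBCABCBCABCABCBCABCBCABCABCBCABCABCBCABCBCABCABCBCABCC
t=10: ABCBCABCBCABCABCBCABCBCABCABCBCABCABCBCABCBCABCABCBCABCBCA…BCABCBCABCBCABCABCBCABCBCABCABCBCABCABCBCABCBCABCABCBCABCC  (len 145)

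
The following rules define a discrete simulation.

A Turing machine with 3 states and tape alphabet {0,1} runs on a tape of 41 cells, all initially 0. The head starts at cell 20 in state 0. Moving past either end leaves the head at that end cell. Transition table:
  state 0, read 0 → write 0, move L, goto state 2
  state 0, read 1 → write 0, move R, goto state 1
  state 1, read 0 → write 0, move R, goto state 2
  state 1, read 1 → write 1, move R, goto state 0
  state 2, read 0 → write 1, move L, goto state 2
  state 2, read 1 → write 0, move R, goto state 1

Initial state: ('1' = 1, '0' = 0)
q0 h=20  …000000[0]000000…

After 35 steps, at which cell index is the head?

14

[0] q0 h=20  …000000[0]000000…
[1] q2 h=19  …000000[0]000000…
[2] q2 h=18  …000000[0]100000…
[3] q2 h=17  …000000[0]110000…
[4] q2 h=16  …000000[0]111000…
[5] q2 h=15  …000000[0]111100…
[6] q2 h=14  …000000[0]111110…
[7] q2 h=13  …000000[0]111111…
[8] q2 h=12  …000000[0]111111…
[9] q2 h=11  …000000[0]111111…
[10] q2 h=10  …000000[0]111111…
[11] q2 h= 9  …000000[0]111111…
[12] q2 h= 8  …000000[0]111111…
[13] q2 h= 7  …000000[0]111111…
[14] q2 h= 6  |000000[0]111111…
[15] q2 h= 5  |00000[0]111111…
[16] q2 h= 4  |0000[0]111111…
[17] q2 h= 3  |000[0]111111…
[18] q2 h= 2  |00[0]111111…
[19] q2 h= 1  |0[0]111111…
[20] q2 h= 0  |[0]111111…
[21] q2 h= 0  |[1]111111…
[22] q1 h= 1  |0[1]111111…
[23] q0 h= 2  |01[1]111111…
[24] q1 h= 3  |010[1]111111…
[25] q0 h= 4  |0101[1]111111…
[26] q1 h= 5  |01010[1]111111…
[27] q0 h= 6  |010101[1]111111…
[28] q1 h= 7  …101010[1]111111…
[29] q0 h= 8  …010101[1]111111…
[30] q1 h= 9  …101010[1]111111…
[31] q0 h=10  …010101[1]111111…
[32] q1 h=11  …101010[1]111111…
[33] q0 h=12  …010101[1]111111…
[34] q1 h=13  …101010[1]111111…
[35] q0 h=14  …010101[1]111110…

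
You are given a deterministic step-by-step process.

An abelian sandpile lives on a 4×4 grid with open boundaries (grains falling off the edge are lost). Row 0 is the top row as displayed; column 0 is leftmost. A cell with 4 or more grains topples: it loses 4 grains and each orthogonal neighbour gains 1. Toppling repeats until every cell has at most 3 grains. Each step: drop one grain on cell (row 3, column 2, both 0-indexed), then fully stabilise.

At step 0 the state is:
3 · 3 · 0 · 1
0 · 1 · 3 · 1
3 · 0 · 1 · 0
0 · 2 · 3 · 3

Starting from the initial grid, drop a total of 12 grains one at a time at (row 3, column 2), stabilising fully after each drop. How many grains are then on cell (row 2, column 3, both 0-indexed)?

gen 0: 3 · 3 · 0 · 1
0 · 1 · 3 · 1
3 · 0 · 1 · 0
0 · 2 · 3 · 3
gen 1: 3 · 3 · 0 · 1
0 · 1 · 3 · 1
3 · 0 · 2 · 1
0 · 3 · 1 · 0
gen 2: 3 · 3 · 0 · 1
0 · 1 · 3 · 1
3 · 0 · 2 · 1
0 · 3 · 2 · 0
gen 3: 3 · 3 · 0 · 1
0 · 1 · 3 · 1
3 · 0 · 2 · 1
0 · 3 · 3 · 0
gen 4: 3 · 3 · 0 · 1
0 · 1 · 3 · 1
3 · 1 · 3 · 1
1 · 0 · 1 · 1
gen 5: 3 · 3 · 0 · 1
0 · 1 · 3 · 1
3 · 1 · 3 · 1
1 · 0 · 2 · 1
gen 6: 3 · 3 · 0 · 1
0 · 1 · 3 · 1
3 · 1 · 3 · 1
1 · 0 · 3 · 1
gen 7: 3 · 3 · 1 · 1
0 · 2 · 0 · 2
3 · 2 · 1 · 2
1 · 1 · 1 · 2
gen 8: 3 · 3 · 1 · 1
0 · 2 · 0 · 2
3 · 2 · 1 · 2
1 · 1 · 2 · 2
gen 9: 3 · 3 · 1 · 1
0 · 2 · 0 · 2
3 · 2 · 1 · 2
1 · 1 · 3 · 2
gen 10: 3 · 3 · 1 · 1
0 · 2 · 0 · 2
3 · 2 · 2 · 2
1 · 2 · 0 · 3
gen 11: 3 · 3 · 1 · 1
0 · 2 · 0 · 2
3 · 2 · 2 · 2
1 · 2 · 1 · 3
gen 12: 3 · 3 · 1 · 1
0 · 2 · 0 · 2
3 · 2 · 2 · 2
1 · 2 · 2 · 3

2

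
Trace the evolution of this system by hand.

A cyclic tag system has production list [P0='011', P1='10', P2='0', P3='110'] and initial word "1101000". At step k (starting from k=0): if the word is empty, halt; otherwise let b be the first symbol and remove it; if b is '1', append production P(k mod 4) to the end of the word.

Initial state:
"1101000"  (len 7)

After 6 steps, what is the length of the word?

0) "1101000"  (len 7)
1) "101000011"  (len 9)
2) "0100001110"  (len 10)
3) "100001110"  (len 9)
4) "00001110110"  (len 11)
5) "0001110110"  (len 10)
6) "001110110"  (len 9)

9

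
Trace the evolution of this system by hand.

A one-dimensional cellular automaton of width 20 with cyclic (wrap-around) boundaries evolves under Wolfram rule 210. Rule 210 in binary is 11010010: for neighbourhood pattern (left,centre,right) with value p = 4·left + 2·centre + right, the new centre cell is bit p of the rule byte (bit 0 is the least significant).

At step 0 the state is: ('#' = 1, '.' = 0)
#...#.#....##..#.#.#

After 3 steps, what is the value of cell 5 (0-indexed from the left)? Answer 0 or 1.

step 0: #...#.#....##..#.#.#
step 1: ##.#...#..#.###.....
step 2: .#..#.#.##...###...#
step 3: ..##.....##.#.###.#.

0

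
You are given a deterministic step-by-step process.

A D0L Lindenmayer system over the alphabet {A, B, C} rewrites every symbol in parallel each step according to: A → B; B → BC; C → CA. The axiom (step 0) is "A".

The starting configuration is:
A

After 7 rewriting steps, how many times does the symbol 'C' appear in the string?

k=0  A
k=1  B
k=2  BC
k=3  BCCA
k=4  BCCACAB
k=5  BCCACABCABBC
k=6  BCCACABCABBCCABBCBCCA
k=7  BCCACABCABBCCABBCBCCACABBCBCCABCCACAB

16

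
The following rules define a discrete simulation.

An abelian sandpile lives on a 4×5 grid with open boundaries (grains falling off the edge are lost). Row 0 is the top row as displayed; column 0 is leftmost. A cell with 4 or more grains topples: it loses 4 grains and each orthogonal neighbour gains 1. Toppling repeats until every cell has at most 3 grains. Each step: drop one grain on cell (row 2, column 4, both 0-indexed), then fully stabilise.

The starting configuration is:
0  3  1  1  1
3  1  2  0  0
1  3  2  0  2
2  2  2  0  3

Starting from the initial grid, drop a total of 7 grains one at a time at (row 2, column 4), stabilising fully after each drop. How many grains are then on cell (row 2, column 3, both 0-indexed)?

gen 0: 0  3  1  1  1
3  1  2  0  0
1  3  2  0  2
2  2  2  0  3
gen 1: 0  3  1  1  1
3  1  2  0  0
1  3  2  0  3
2  2  2  0  3
gen 2: 0  3  1  1  1
3  1  2  0  1
1  3  2  1  1
2  2  2  1  0
gen 3: 0  3  1  1  1
3  1  2  0  1
1  3  2  1  2
2  2  2  1  0
gen 4: 0  3  1  1  1
3  1  2  0  1
1  3  2  1  3
2  2  2  1  0
gen 5: 0  3  1  1  1
3  1  2  0  2
1  3  2  2  0
2  2  2  1  1
gen 6: 0  3  1  1  1
3  1  2  0  2
1  3  2  2  1
2  2  2  1  1
gen 7: 0  3  1  1  1
3  1  2  0  2
1  3  2  2  2
2  2  2  1  1

2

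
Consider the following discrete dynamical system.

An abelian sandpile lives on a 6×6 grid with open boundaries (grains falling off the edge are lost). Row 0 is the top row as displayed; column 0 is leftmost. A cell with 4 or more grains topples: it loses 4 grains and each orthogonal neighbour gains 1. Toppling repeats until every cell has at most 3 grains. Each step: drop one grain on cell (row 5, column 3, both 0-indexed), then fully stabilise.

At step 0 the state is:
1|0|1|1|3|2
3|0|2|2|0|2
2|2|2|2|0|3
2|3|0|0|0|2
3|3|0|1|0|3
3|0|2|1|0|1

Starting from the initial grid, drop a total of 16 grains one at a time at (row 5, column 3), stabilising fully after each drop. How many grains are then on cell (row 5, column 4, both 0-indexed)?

step 0: 1|0|1|1|3|2
3|0|2|2|0|2
2|2|2|2|0|3
2|3|0|0|0|2
3|3|0|1|0|3
3|0|2|1|0|1
step 1: 1|0|1|1|3|2
3|0|2|2|0|2
2|2|2|2|0|3
2|3|0|0|0|2
3|3|0|1|0|3
3|0|2|2|0|1
step 2: 1|0|1|1|3|2
3|0|2|2|0|2
2|2|2|2|0|3
2|3|0|0|0|2
3|3|0|1|0|3
3|0|2|3|0|1
step 3: 1|0|1|1|3|2
3|0|2|2|0|2
2|2|2|2|0|3
2|3|0|0|0|2
3|3|0|2|0|3
3|0|3|0|1|1
step 4: 1|0|1|1|3|2
3|0|2|2|0|2
2|2|2|2|0|3
2|3|0|0|0|2
3|3|0|2|0|3
3|0|3|1|1|1
step 5: 1|0|1|1|3|2
3|0|2|2|0|2
2|2|2|2|0|3
2|3|0|0|0|2
3|3|0|2|0|3
3|0|3|2|1|1
step 6: 1|0|1|1|3|2
3|0|2|2|0|2
2|2|2|2|0|3
2|3|0|0|0|2
3|3|0|2|0|3
3|0|3|3|1|1
step 7: 1|0|1|1|3|2
3|0|2|2|0|2
2|2|2|2|0|3
2|3|0|0|0|2
3|3|1|3|0|3
3|1|0|1|2|1
step 8: 1|0|1|1|3|2
3|0|2|2|0|2
2|2|2|2|0|3
2|3|0|0|0|2
3|3|1|3|0|3
3|1|0|2|2|1
step 9: 1|0|1|1|3|2
3|0|2|2|0|2
2|2|2|2|0|3
2|3|0|0|0|2
3|3|1|3|0|3
3|1|0|3|2|1
step 10: 1|0|1|1|3|2
3|0|2|2|0|2
2|2|2|2|0|3
2|3|0|1|0|2
3|3|2|0|1|3
3|1|1|1|3|1
step 11: 1|0|1|1|3|2
3|0|2|2|0|2
2|2|2|2|0|3
2|3|0|1|0|2
3|3|2|0|1|3
3|1|1|2|3|1
step 12: 1|0|1|1|3|2
3|0|2|2|0|2
2|2|2|2|0|3
2|3|0|1|0|2
3|3|2|0|1|3
3|1|1|3|3|1
step 13: 1|0|1|1|3|2
3|0|2|2|0|2
2|2|2|2|0|3
2|3|0|1|0|2
3|3|2|1|2|3
3|1|2|1|0|2
step 14: 1|0|1|1|3|2
3|0|2|2|0|2
2|2|2|2|0|3
2|3|0|1|0|2
3|3|2|1|2|3
3|1|2|2|0|2
step 15: 1|0|1|1|3|2
3|0|2|2|0|2
2|2|2|2|0|3
2|3|0|1|0|2
3|3|2|1|2|3
3|1|2|3|0|2
step 16: 1|0|1|1|3|2
3|0|2|2|0|2
2|2|2|2|0|3
2|3|0|1|0|2
3|3|2|2|2|3
3|1|3|0|1|2

1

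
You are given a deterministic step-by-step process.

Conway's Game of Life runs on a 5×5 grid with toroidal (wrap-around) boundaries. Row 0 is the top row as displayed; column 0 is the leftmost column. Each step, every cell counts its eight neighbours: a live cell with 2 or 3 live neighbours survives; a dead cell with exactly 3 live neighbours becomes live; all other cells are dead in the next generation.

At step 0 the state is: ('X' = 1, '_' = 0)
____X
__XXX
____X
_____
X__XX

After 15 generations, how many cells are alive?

14

[0] ____X
__XXX
____X
_____
X__XX
[1] __X__
X___X
____X
X__X_
X__XX
[2] _X___
X__XX
___X_
X__X_
XXXX_
[3] _____
X_XXX
X_XX_
X__X_
X__X_
[4] XXX__
X_X__
X____
X__X_
_____
[5] X_X__
X_X_X
X____
____X
X_X_X
[6] __X__
X__XX
XX_X_
_X_XX
X___X
[7] _X___
X__X_
_X___
_X_X_
XXX_X
[8] ___X_
XXX__
XX__X
___XX
___XX
[9] XX_X_
__XX_
_____
__X__
__X__
[10] _X_XX
_XXXX
__XX_
_____
__XX_
[11] _X___
_X___
_X__X
_____
__XXX
[12] XX_X_
_XX__
X____
X_X_X
__XX_
[13] X__XX
__X_X
X_XXX
X_X_X
_____
[14] X__XX
__X__
__X__
X_X__
_X___
[15] XXXXX
_XX_X
__XX_
__X__
_XXX_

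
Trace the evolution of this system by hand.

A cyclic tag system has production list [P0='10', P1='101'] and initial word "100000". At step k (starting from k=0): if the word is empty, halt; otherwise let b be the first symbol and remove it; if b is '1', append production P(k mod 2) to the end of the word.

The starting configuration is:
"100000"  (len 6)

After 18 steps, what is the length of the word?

step 0: "100000"  (len 6)
step 1: "0000010"  (len 7)
step 2: "000010"  (len 6)
step 3: "00010"  (len 5)
step 4: "0010"  (len 4)
step 5: "010"  (len 3)
step 6: "10"  (len 2)
step 7: "010"  (len 3)
step 8: "10"  (len 2)
step 9: "010"  (len 3)
step 10: "10"  (len 2)
step 11: "010"  (len 3)
step 12: "10"  (len 2)
step 13: "010"  (len 3)
step 14: "10"  (len 2)
step 15: "010"  (len 3)
step 16: "10"  (len 2)
step 17: "010"  (len 3)
step 18: "10"  (len 2)

2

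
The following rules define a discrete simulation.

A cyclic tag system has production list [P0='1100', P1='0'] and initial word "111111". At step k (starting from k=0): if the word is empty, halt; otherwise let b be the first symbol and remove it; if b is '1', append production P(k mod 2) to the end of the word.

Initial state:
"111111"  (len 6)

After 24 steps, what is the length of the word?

[0] "111111"  (len 6)
[1] "111111100"  (len 9)
[2] "111111000"  (len 9)
[3] "111110001100"  (len 12)
[4] "111100011000"  (len 12)
[5] "111000110001100"  (len 15)
[6] "110001100011000"  (len 15)
[7] "100011000110001100"  (len 18)
[8] "000110001100011000"  (len 18)
[9] "00110001100011000"  (len 17)
[10] "0110001100011000"  (len 16)
[11] "110001100011000"  (len 15)
[12] "100011000110000"  (len 15)
[13] "000110001100001100"  (len 18)
[14] "00110001100001100"  (len 17)
[15] "0110001100001100"  (len 16)
[16] "110001100001100"  (len 15)
[17] "100011000011001100"  (len 18)
[18] "000110000110011000"  (len 18)
[19] "00110000110011000"  (len 17)
[20] "0110000110011000"  (len 16)
[21] "110000110011000"  (len 15)
[22] "100001100110000"  (len 15)
[23] "000011001100001100"  (len 18)
[24] "00011001100001100"  (len 17)

17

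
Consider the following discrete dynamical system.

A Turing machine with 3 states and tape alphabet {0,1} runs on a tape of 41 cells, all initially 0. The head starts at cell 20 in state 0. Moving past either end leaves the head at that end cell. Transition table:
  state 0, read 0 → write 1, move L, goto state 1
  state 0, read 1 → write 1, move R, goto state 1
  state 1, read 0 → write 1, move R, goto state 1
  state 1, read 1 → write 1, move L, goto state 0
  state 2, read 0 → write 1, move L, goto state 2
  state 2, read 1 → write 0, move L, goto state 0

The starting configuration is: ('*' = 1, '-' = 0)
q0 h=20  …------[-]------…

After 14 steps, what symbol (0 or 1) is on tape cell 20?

0) q0 h=20  …------[-]------…
1) q1 h=19  …------[-]*-----…
2) q1 h=20  …-----*[*]------…
3) q0 h=19  …------[*]*-----…
4) q1 h=20  …-----*[*]------…
5) q0 h=19  …------[*]*-----…
6) q1 h=20  …-----*[*]------…
7) q0 h=19  …------[*]*-----…
8) q1 h=20  …-----*[*]------…
9) q0 h=19  …------[*]*-----…
10) q1 h=20  …-----*[*]------…
11) q0 h=19  …------[*]*-----…
12) q1 h=20  …-----*[*]------…
13) q0 h=19  …------[*]*-----…
14) q1 h=20  …-----*[*]------…

1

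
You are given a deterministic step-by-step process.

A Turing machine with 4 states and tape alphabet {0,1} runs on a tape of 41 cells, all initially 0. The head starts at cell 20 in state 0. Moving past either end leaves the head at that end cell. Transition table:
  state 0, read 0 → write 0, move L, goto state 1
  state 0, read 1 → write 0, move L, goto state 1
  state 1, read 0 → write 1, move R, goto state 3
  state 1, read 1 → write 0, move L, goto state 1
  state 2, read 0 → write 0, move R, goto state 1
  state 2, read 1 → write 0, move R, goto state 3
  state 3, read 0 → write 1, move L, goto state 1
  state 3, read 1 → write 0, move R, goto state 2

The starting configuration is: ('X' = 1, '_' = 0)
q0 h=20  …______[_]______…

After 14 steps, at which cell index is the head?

[0] q0 h=20  …______[_]______…
[1] q1 h=19  …______[_]______…
[2] q3 h=20  …_____X[_]______…
[3] q1 h=19  …______[X]X_____…
[4] q1 h=18  …______[_]_X____…
[5] q3 h=19  …_____X[_]X_____…
[6] q1 h=18  …______[X]XX____…
[7] q1 h=17  …______[_]_XX___…
[8] q3 h=18  …_____X[_]XX____…
[9] q1 h=17  …______[X]XXX___…
[10] q1 h=16  …______[_]_XXX__…
[11] q3 h=17  …_____X[_]XXX___…
[12] q1 h=16  …______[X]XXXX__…
[13] q1 h=15  …______[_]_XXXX_…
[14] q3 h=16  …_____X[_]XXXX__…

16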